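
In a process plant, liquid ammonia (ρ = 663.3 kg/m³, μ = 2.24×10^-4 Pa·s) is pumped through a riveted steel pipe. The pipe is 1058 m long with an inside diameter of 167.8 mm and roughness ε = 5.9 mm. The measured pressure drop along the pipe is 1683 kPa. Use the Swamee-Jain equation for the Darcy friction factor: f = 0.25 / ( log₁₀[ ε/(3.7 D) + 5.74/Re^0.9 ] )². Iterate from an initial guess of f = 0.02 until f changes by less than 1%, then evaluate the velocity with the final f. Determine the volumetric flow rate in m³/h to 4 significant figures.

Rearranging Darcy-Weisbach: V = √(2·ΔP·D/(f·L·ρ)). With ε/D = 0.0059/0.1678 = 0.0352, iterate starting from f = 0.02:
  f = 0.02 → V = √(2·1.683e+06·0.1678/(0.02·1058·663.3)) = 6.344 m/s; Re = ρVD/μ = 3.152e+06; f → 0.06116
  f = 0.06116 → V = 3.628 m/s; Re = 1.802e+06; f → 0.06118
Converged (Δf/f < 1%). With the final f = 0.06118: V = √(2·1.683e+06·0.1678/(0.06118·1058·663.3)) = 3.627 m/s.
Q = V·A = 3.627·(π/4·0.1678²) = 0.08021 m³/s = 288.8 m³/h.

Q ≈ 288.8 m³/h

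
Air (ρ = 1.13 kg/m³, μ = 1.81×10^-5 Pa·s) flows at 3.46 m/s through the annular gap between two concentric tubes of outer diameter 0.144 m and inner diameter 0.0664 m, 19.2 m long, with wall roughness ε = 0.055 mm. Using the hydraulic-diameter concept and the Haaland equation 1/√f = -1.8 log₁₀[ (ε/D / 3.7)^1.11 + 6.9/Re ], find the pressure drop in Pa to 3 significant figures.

Hydraulic diameter D_h = 4A/P = D_o - D_i = 0.144 - 0.0664 = 0.0776 m.
Re = ρVD_h/μ = 1.13·3.46·0.0776/1.81e-05 = 1.676e+04.
ε/D_h = 5.5e-05/0.0776 = 0.000709; Haaland gives 1/√f = -1.8 log₁₀[7.47e-05+0.000412] = 5.964, so f = 0.02812.
ΔP = f(L/D_h)(ρV²/2) = 0.02812·19.2/0.0776·6.764 = 47.06 Pa.

ΔP ≈ 47.1 Pa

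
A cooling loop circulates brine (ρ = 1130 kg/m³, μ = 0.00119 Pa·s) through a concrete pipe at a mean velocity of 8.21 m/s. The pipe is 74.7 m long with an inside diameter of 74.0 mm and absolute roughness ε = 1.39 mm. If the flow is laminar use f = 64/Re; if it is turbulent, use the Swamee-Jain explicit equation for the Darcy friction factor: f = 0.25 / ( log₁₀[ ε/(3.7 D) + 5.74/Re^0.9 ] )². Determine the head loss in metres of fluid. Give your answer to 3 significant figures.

h_f ≈ 165 m

Reynolds number Re = ρVD/μ = 1130 · 8.21 · 0.074 / 0.00119 = 5.769e+05.
Re > 4000 → turbulent. Relative roughness ε/D = 0.00139/0.074 = 0.0188. Swamee-Jain: f = 0.25/(log₁₀[0.0188/3.7 + 5.74/5.769e+05^0.9])² = 0.25/(log₁₀[0.00508 + 3.75e-05])² = 0.25/(-2.291)² = 0.04762.
Darcy-Weisbach: ΔP = f(L/D)(ρV²/2) = 0.04762·(74.7/0.074)·(1130·8.21²/2) = 0.04762·1009·3.808e+04 = 1.831e+06 Pa.
Head loss h_f = ΔP/(ρg) = 1.831e+06/(1130·9.81) = 165 m.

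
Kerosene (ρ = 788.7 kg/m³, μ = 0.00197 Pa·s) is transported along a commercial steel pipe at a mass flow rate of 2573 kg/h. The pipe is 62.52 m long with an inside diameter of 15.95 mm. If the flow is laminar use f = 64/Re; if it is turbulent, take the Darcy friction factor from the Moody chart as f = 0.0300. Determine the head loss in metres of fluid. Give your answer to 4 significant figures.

ṁ = 2573 kg/h = 2573/3600 = 0.7147 kg/s.
A = πD²/4 = π(0.01595)²/4 = 0.0001998 m²; mean velocity V = ṁ/(ρA) = 0.7147/(788.7 · 0.0001998) = 4.535 m/s.
Reynolds number Re = ρVD/μ = 788.7 · 4.535 · 0.01595 / 0.00197 = 2.896e+04.
Re > 4000 → turbulent; use the Moody-chart value f = 0.0300.
Darcy-Weisbach: ΔP = f(L/D)(ρV²/2) = 0.03·(62.52/0.01595)·(788.7·4.535²/2) = 0.03·3920·8112 = 9.539e+05 Pa.
Head loss h_f = ΔP/(ρg) = 9.539e+05/(788.7·9.81) = 123.3 m.

h_f ≈ 123.3 m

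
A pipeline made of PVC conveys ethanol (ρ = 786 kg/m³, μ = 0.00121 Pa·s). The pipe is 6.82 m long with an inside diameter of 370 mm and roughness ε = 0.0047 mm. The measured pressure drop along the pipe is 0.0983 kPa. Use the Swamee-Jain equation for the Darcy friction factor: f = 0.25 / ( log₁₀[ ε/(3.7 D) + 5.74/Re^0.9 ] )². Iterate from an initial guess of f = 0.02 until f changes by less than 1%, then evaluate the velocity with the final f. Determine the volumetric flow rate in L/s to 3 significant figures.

Rearranging Darcy-Weisbach: V = √(2·ΔP·D/(f·L·ρ)). With ε/D = 4.7e-06/0.37 = 1.27e-05, iterate starting from f = 0.02:
  f = 0.02 → V = √(2·98.3·0.37/(0.02·6.82·786)) = 0.8237 m/s; Re = ρVD/μ = 1.98e+05; f → 0.01568
  f = 0.01568 → V = 0.9303 m/s; Re = 2.236e+05; f → 0.01532
  f = 0.01532 → V = 0.941 m/s; Re = 2.262e+05; f → 0.01529
Converged (Δf/f < 1%). With the final f = 0.01529: V = √(2·98.3·0.37/(0.01529·6.82·786)) = 0.942 m/s.
Q = V·A = 0.942·(π/4·0.37²) = 0.1013 m³/s = 101 L/s.

Q ≈ 101 L/s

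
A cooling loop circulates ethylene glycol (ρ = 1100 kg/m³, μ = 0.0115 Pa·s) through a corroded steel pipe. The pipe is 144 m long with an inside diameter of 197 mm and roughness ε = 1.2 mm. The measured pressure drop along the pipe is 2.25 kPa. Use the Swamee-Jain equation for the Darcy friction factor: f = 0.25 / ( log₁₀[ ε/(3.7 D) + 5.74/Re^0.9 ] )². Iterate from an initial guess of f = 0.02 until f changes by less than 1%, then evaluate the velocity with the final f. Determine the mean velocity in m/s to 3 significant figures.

Rearranging Darcy-Weisbach: V = √(2·ΔP·D/(f·L·ρ)). With ε/D = 0.0012/0.197 = 0.00609, iterate starting from f = 0.02:
  f = 0.02 → V = √(2·2250·0.197/(0.02·144·1100)) = 0.529 m/s; Re = ρVD/μ = 9968; f → 0.03969
  f = 0.03969 → V = 0.3755 m/s; Re = 7076; f → 0.04193
  f = 0.04193 → V = 0.3654 m/s; Re = 6885; f → 0.04213
Converged (Δf/f < 1%). With the final f = 0.04213: V = √(2·2250·0.197/(0.04213·144·1100)) = 0.3645 m/s.

V ≈ 0.364 m/s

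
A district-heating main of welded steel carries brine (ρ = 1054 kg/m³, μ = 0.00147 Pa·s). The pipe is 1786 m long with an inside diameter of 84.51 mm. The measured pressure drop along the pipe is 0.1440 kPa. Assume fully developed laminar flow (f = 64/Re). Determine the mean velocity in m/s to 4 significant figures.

V ≈ 0.01224 m/s

For laminar flow, f = 64/Re with Re = ρVD/μ, so Darcy-Weisbach reduces to ΔP = 32μLV/D². Solving for V: V = ΔP·D²/(32μL) = 144·(0.08451)²/(32·0.00147·1786) = 0.01224 m/s.
Check: Re = ρVD/μ = 1054·0.01224·0.08451/0.00147 = 741.8 < 2300, so the laminar assumption holds.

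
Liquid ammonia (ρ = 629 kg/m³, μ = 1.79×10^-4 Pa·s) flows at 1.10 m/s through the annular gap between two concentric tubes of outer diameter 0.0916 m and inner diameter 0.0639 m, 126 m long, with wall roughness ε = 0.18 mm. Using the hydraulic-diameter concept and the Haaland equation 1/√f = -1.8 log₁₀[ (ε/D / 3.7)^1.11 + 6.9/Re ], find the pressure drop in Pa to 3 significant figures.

Hydraulic diameter D_h = 4A/P = D_o - D_i = 0.0916 - 0.0639 = 0.0277 m.
Re = ρVD_h/μ = 629·1.1·0.0277/0.000179 = 1.071e+05.
ε/D_h = 0.00018/0.0277 = 0.0065; Haaland gives 1/√f = -1.8 log₁₀[0.000874+6.44e-05] = 5.45, so f = 0.03367.
ΔP = f(L/D_h)(ρV²/2) = 0.03367·126/0.0277·380.5 = 5.828e+04 Pa.

ΔP ≈ 58300 Pa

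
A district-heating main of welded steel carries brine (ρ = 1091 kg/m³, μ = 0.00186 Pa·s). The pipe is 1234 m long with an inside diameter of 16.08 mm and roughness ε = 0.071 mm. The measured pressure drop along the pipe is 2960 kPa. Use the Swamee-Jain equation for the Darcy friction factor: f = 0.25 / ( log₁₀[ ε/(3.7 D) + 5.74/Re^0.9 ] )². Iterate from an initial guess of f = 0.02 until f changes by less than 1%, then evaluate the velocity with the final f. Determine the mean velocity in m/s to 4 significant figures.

V ≈ 1.402 m/s

Rearranging Darcy-Weisbach: V = √(2·ΔP·D/(f·L·ρ)). With ε/D = 7.1e-05/0.01608 = 0.00442, iterate starting from f = 0.02:
  f = 0.02 → V = √(2·2.96e+06·0.01608/(0.02·1234·1091)) = 1.88 m/s; Re = ρVD/μ = 1.773e+04; f → 0.03462
  f = 0.03462 → V = 1.429 m/s; Re = 1.348e+04; f → 0.03589
  f = 0.03589 → V = 1.404 m/s; Re = 1.324e+04; f → 0.03599
Converged (Δf/f < 1%). With the final f = 0.03599: V = √(2·2.96e+06·0.01608/(0.03599·1234·1091)) = 1.402 m/s.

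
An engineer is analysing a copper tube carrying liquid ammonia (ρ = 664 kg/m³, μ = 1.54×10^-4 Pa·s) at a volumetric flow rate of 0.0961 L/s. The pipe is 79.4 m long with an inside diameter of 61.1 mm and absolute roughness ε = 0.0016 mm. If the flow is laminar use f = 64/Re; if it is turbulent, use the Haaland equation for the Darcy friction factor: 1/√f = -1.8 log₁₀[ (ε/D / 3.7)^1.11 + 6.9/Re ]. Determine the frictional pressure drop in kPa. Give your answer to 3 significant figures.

Q = 0.0961 L/s = 0.0961/1000 = 9.61e-05 m³/s.
Cross-sectional area A = πD²/4 = π(0.0611)²/4 = 0.002932 m²; mean velocity V = Q/A = 9.61e-05/0.002932 = 0.03278 m/s.
Reynolds number Re = ρVD/μ = 664 · 0.03278 · 0.0611 / 0.000154 = 8635.
Re > 4000 → turbulent. Relative roughness ε/D = 1.6e-06/0.0611 = 2.62e-05. Haaland: 1/√f = -1.8 log₁₀[(2.62e-05/3.7)^1.11 + 6.9/8635] = -1.8 log₁₀[1.92e-06 + 0.000799] = 5.573, so f = 0.03219.
Darcy-Weisbach: ΔP = f(L/D)(ρV²/2) = 0.03219·(79.4/0.0611)·(664·0.03278²/2) = 0.03219·1300·0.3566 = 14.92 Pa.
ΔP = 14.92 Pa = 0.0149 kPa.

ΔP ≈ 0.0149 kPa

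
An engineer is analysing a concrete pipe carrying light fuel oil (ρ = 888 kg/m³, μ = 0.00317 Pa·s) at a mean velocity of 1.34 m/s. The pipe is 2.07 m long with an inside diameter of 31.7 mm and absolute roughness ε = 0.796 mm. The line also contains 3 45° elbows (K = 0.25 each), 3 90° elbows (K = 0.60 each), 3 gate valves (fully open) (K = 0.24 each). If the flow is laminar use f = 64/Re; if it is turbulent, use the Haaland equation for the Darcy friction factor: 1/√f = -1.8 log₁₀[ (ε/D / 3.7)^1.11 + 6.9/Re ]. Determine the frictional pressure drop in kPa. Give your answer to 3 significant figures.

Reynolds number Re = ρVD/μ = 888 · 1.34 · 0.0317 / 0.00317 = 1.19e+04.
Re > 4000 → turbulent. Relative roughness ε/D = 0.000796/0.0317 = 0.0251. Haaland: 1/√f = -1.8 log₁₀[(0.0251/3.7)^1.11 + 6.9/1.19e+04] = -1.8 log₁₀[0.00392 + 0.00058] = 4.224, so f = 0.05603.
Total minor-loss coefficient ΣK = 3·0.25 + 3·0.6 + 3·0.24 = 3.27.
ΔP = [f·L/D + ΣK]·(ρV²/2) = [0.05603·2.07/0.0317 + 3.27]·(888·1.34²/2) = [3.659 + 3.27]·797.2 = 5524 Pa.
ΔP = 5524 Pa = 5.52 kPa.

ΔP ≈ 5.52 kPa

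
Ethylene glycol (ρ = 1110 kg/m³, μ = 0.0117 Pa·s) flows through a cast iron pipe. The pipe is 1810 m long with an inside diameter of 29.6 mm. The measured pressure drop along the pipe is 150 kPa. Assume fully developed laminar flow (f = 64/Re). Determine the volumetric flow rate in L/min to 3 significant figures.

For laminar flow, f = 64/Re with Re = ρVD/μ, so Darcy-Weisbach reduces to ΔP = 32μLV/D². Solving for V: V = ΔP·D²/(32μL) = 1.5e+05·(0.0296)²/(32·0.0117·1810) = 0.1939 m/s.
Check: Re = ρVD/μ = 1110·0.1939·0.0296/0.0117 = 544.6 < 2300, so the laminar assumption holds.
Q = V·A = 0.1939·(π/4·0.0296²) = 0.0001335 m³/s = 8.01 L/min.

Q ≈ 8.01 L/min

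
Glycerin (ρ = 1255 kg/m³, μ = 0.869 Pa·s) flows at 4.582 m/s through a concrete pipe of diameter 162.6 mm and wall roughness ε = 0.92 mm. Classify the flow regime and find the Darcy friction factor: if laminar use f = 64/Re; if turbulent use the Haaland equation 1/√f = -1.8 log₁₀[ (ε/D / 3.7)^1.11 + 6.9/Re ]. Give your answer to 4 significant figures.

Re = ρVD/μ = 1255·4.582·0.1626/0.869 = 1076.
Re < 2300 → laminar, so f = 64/Re = 0.05948 (roughness is irrelevant in laminar flow).

f ≈ 0.05948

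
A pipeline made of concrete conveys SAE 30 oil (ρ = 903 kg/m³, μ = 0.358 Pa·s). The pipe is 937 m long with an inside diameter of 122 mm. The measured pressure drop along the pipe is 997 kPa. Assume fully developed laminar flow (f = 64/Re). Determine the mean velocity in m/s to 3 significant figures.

V ≈ 1.38 m/s

For laminar flow, f = 64/Re with Re = ρVD/μ, so Darcy-Weisbach reduces to ΔP = 32μLV/D². Solving for V: V = ΔP·D²/(32μL) = 9.97e+05·(0.122)²/(32·0.358·937) = 1.382 m/s.
Check: Re = ρVD/μ = 903·1.382·0.122/0.358 = 425.4 < 2300, so the laminar assumption holds.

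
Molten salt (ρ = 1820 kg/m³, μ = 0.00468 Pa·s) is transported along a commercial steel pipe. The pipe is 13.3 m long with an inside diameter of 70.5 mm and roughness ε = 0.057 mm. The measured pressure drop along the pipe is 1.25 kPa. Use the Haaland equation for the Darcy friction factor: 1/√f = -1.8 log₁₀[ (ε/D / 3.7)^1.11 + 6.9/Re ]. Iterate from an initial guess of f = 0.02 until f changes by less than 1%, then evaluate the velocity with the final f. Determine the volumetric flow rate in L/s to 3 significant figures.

Rearranging Darcy-Weisbach: V = √(2·ΔP·D/(f·L·ρ)). With ε/D = 5.7e-05/0.0705 = 0.000809, iterate starting from f = 0.02:
  f = 0.02 → V = √(2·1250·0.0705/(0.02·13.3·1820)) = 0.6034 m/s; Re = ρVD/μ = 1.654e+04; f → 0.02838
  f = 0.02838 → V = 0.5065 m/s; Re = 1.389e+04; f → 0.02951
  f = 0.02951 → V = 0.4967 m/s; Re = 1.362e+04; f → 0.02964
Converged (Δf/f < 1%). With the final f = 0.02964: V = √(2·1250·0.0705/(0.02964·13.3·1820)) = 0.4956 m/s.
Q = V·A = 0.4956·(π/4·0.0705²) = 0.001935 m³/s = 1.93 L/s.

Q ≈ 1.93 L/s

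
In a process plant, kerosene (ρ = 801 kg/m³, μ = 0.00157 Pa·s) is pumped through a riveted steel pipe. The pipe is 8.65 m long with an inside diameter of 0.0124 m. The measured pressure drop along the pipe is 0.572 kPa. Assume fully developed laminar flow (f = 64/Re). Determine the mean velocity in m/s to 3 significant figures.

V ≈ 0.202 m/s

For laminar flow, f = 64/Re with Re = ρVD/μ, so Darcy-Weisbach reduces to ΔP = 32μLV/D². Solving for V: V = ΔP·D²/(32μL) = 572·(0.0124)²/(32·0.00157·8.65) = 0.2024 m/s.
Check: Re = ρVD/μ = 801·0.2024·0.0124/0.00157 = 1280 < 2300, so the laminar assumption holds.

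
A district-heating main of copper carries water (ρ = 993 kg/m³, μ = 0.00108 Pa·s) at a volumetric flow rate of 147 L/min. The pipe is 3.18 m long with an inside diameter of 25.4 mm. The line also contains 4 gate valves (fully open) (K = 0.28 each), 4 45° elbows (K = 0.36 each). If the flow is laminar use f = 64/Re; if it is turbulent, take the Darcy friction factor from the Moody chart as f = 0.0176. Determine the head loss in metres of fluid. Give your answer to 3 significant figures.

Q = 147 L/min = 147/60000 = 0.00245 m³/s.
Cross-sectional area A = πD²/4 = π(0.0254)²/4 = 0.0005067 m²; mean velocity V = Q/A = 0.00245/0.0005067 = 4.835 m/s.
Reynolds number Re = ρVD/μ = 993 · 4.835 · 0.0254 / 0.00108 = 1.129e+05.
Re > 4000 → turbulent; use the Moody-chart value f = 0.0176.
Total minor-loss coefficient ΣK = 4·0.28 + 4·0.36 = 2.56.
ΔP = [f·L/D + ΣK]·(ρV²/2) = [0.0176·3.18/0.0254 + 2.56]·(993·4.835²/2) = [2.203 + 2.56]·1.161e+04 = 5.529e+04 Pa.
Head loss h_f = ΔP/(ρg) = 5.529e+04/(993·9.81) = 5.68 m.

h_f ≈ 5.68 m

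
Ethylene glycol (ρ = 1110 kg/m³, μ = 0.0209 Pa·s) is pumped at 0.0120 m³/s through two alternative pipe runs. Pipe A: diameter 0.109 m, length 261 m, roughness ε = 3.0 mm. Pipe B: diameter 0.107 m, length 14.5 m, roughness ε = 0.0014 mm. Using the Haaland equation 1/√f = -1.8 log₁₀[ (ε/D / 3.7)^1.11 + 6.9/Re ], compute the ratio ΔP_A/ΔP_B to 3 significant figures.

Pipe A: V = Q/A = 0.012/0.009331 = 1.286 m/s; Re = 7445; ε/D = 0.0275; Haaland → f = 0.05945; ΔP_A = f(L/D)(ρV²/2) = 1.307e+05 Pa.
Pipe B: V = Q/A = 0.012/0.008992 = 1.335 m/s; Re = 7584; ε/D = 1.31e-05; Haaland → f = 0.03338; ΔP_B = f(L/D)(ρV²/2) = 4472 Pa.
ΔP_A/ΔP_B = 1.307e+05/4472 = 29.2.

ΔP_A/ΔP_B ≈ 29.2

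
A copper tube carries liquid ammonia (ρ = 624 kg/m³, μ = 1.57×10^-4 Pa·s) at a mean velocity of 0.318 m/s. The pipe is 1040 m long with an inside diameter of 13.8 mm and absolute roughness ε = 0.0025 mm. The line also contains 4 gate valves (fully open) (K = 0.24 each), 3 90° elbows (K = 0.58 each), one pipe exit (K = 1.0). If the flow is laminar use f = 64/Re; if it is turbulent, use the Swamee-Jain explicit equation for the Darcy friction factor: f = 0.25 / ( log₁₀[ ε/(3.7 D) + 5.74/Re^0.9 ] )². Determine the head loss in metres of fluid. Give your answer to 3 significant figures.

Reynolds number Re = ρVD/μ = 624 · 0.318 · 0.0138 / 0.000157 = 1.744e+04.
Re > 4000 → turbulent. Relative roughness ε/D = 2.5e-06/0.0138 = 0.000181. Swamee-Jain: f = 0.25/(log₁₀[0.000181/3.7 + 5.74/1.744e+04^0.9])² = 0.25/(log₁₀[4.9e-05 + 0.000874])² = 0.25/(-3.035)² = 0.02714.
Total minor-loss coefficient ΣK = 4·0.24 + 3·0.58 + 1·1 = 3.7.
ΔP = [f·L/D + ΣK]·(ρV²/2) = [0.02714·1040/0.0138 + 3.7]·(624·0.318²/2) = [2046 + 3.7]·31.55 = 6.466e+04 Pa.
Head loss h_f = ΔP/(ρg) = 6.466e+04/(624·9.81) = 10.6 m.

h_f ≈ 10.6 m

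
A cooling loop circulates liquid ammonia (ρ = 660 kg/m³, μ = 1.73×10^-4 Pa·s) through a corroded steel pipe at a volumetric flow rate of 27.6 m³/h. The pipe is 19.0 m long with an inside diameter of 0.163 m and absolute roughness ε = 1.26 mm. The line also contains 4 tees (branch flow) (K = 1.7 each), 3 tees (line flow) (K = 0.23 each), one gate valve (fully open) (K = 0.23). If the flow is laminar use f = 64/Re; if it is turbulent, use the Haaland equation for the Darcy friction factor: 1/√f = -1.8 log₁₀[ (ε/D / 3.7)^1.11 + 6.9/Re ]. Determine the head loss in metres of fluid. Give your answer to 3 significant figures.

h_f ≈ 0.0813 m

Q = 27.6 m³/h = 27.6/3600 = 0.007667 m³/s.
Cross-sectional area A = πD²/4 = π(0.163)²/4 = 0.02087 m²; mean velocity V = Q/A = 0.007667/0.02087 = 0.3674 m/s.
Reynolds number Re = ρVD/μ = 660 · 0.3674 · 0.163 / 0.000173 = 2.285e+05.
Re > 4000 → turbulent. Relative roughness ε/D = 0.00126/0.163 = 0.00773. Haaland: 1/√f = -1.8 log₁₀[(0.00773/3.7)^1.11 + 6.9/2.285e+05] = -1.8 log₁₀[0.00106 + 3.02e-05] = 5.333, so f = 0.03516.
Total minor-loss coefficient ΣK = 4·1.7 + 3·0.23 + 1·0.23 = 7.72.
ΔP = [f·L/D + ΣK]·(ρV²/2) = [0.03516·19/0.163 + 7.72]·(660·0.3674²/2) = [4.099 + 7.72]·44.54 = 526.5 Pa.
Head loss h_f = ΔP/(ρg) = 526.5/(660·9.81) = 0.0813 m.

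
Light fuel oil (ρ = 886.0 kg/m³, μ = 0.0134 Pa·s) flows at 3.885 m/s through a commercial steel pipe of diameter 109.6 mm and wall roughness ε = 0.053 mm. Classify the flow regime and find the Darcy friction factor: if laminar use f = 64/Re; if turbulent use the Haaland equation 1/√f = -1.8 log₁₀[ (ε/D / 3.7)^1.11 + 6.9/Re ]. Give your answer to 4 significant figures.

f ≈ 0.02474

Re = ρVD/μ = 886·3.885·0.1096/0.0134 = 2.815e+04.
Re > 4000 → turbulent. ε/D = 5.3e-05/0.1096 = 0.000484; Haaland: 1/√f = -1.8 log₁₀[4.89e-05 + 0.000245] = 6.357, so f = 0.02474.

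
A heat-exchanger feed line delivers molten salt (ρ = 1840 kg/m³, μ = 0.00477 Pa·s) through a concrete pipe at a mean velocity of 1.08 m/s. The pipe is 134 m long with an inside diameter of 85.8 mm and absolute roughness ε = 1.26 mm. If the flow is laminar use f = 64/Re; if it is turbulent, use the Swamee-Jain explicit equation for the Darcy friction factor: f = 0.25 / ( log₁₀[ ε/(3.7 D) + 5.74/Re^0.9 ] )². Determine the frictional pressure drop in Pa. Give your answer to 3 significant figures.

ΔP ≈ 75600 Pa

Reynolds number Re = ρVD/μ = 1840 · 1.08 · 0.0858 / 0.00477 = 3.574e+04.
Re > 4000 → turbulent. Relative roughness ε/D = 0.00126/0.0858 = 0.0147. Swamee-Jain: f = 0.25/(log₁₀[0.0147/3.7 + 5.74/3.574e+04^0.9])² = 0.25/(log₁₀[0.00397 + 0.000458])² = 0.25/(-2.354)² = 0.04512.
Darcy-Weisbach: ΔP = f(L/D)(ρV²/2) = 0.04512·(134/0.0858)·(1840·1.08²/2) = 0.04512·1562·1073 = 7.562e+04 Pa.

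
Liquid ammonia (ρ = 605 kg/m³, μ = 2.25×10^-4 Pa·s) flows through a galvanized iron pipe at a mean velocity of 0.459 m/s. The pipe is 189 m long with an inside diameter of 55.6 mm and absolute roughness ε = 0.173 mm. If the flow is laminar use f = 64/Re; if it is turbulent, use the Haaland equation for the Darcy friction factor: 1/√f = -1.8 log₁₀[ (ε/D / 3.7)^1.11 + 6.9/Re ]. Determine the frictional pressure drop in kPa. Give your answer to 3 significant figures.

Reynolds number Re = ρVD/μ = 605 · 0.459 · 0.0556 / 0.000225 = 6.862e+04.
Re > 4000 → turbulent. Relative roughness ε/D = 0.000173/0.0556 = 0.00311. Haaland: 1/√f = -1.8 log₁₀[(0.00311/3.7)^1.11 + 6.9/6.862e+04] = -1.8 log₁₀[0.000386 + 0.000101] = 5.963, so f = 0.02812.
Darcy-Weisbach: ΔP = f(L/D)(ρV²/2) = 0.02812·(189/0.0556)·(605·0.459²/2) = 0.02812·3399·63.73 = 6092 Pa.
ΔP = 6092 Pa = 6.09 kPa.

ΔP ≈ 6.09 kPa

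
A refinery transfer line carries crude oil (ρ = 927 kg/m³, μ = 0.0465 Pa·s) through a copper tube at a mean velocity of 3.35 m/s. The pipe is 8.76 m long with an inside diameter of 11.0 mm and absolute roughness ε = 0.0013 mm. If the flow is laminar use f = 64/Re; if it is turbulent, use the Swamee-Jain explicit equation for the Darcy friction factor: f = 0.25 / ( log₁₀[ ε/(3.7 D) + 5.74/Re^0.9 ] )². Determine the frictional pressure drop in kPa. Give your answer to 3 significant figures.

ΔP ≈ 361 kPa

Reynolds number Re = ρVD/μ = 927 · 3.35 · 0.011 / 0.0465 = 734.6.
Re < 2300 → laminar flow, so f = 64/Re = 64/734.6 = 0.08712 (the turbulent correlation is not needed).
Darcy-Weisbach: ΔP = f(L/D)(ρV²/2) = 0.08712·(8.76/0.011)·(927·3.35²/2) = 0.08712·796.4·5202 = 3.609e+05 Pa.
ΔP = 3.609e+05 Pa = 361 kPa.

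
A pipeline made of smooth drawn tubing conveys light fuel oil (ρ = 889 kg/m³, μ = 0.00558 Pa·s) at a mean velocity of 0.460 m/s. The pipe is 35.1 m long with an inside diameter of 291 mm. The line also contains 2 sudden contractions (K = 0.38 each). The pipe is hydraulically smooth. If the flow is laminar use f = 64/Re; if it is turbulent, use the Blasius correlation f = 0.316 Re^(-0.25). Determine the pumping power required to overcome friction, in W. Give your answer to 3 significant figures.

P ≈ 11.3 W

Reynolds number Re = ρVD/μ = 889 · 0.46 · 0.291 / 0.00558 = 2.133e+04.
Re > 4000 → turbulent. Smooth-pipe (Blasius): f = 0.316 Re^(-0.25) = 0.316/(2.133e+04)^0.25 = 0.02615.
Total minor-loss coefficient ΣK = 2·0.38 = 0.76.
ΔP = [f·L/D + ΣK]·(ρV²/2) = [0.02615·35.1/0.291 + 0.76]·(889·0.46²/2) = [3.154 + 0.76]·94.06 = 368.1 Pa.
Q = V·A = 0.46·0.06651 = 0.03059 m³/s.
Pumping power P = QΔP = 0.03059·368.1 = 11.26 W = 11.3 W.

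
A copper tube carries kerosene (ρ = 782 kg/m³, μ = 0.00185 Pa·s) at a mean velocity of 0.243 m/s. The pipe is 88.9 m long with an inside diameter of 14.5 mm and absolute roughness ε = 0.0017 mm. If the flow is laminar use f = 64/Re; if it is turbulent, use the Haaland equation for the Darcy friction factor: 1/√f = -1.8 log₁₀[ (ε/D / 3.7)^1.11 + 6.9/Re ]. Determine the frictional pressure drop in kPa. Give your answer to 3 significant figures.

Reynolds number Re = ρVD/μ = 782 · 0.243 · 0.0145 / 0.00185 = 1489.
Re < 2300 → laminar flow, so f = 64/Re = 64/1489 = 0.04297 (the turbulent correlation is not needed).
Darcy-Weisbach: ΔP = f(L/D)(ρV²/2) = 0.04297·(88.9/0.0145)·(782·0.243²/2) = 0.04297·6131·23.09 = 6083 Pa.
ΔP = 6083 Pa = 6.08 kPa.

ΔP ≈ 6.08 kPa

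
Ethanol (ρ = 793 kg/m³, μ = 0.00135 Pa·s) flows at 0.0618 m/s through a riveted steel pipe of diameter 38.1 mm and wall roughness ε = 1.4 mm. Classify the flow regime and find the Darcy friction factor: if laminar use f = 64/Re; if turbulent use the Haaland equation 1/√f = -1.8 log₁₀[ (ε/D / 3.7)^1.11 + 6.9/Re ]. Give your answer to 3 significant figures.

Re = ρVD/μ = 793·0.0618·0.0381/0.00135 = 1383.
Re < 2300 → laminar, so f = 64/Re = 0.04627 (roughness is irrelevant in laminar flow).

f ≈ 0.0463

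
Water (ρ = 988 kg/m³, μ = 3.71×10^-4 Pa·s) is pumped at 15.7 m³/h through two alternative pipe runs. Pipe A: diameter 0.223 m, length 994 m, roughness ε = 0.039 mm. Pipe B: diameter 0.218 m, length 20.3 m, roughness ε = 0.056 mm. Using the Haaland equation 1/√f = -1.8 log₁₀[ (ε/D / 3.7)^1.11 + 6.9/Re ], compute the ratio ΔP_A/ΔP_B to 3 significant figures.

Pipe A: V = Q/A = 0.004361/0.03906 = 0.1117 m/s; Re = 6.631e+04; ε/D = 0.000175; Haaland → f = 0.02007; ΔP_A = f(L/D)(ρV²/2) = 551.1 Pa.
Pipe B: V = Q/A = 0.004361/0.03733 = 0.1168 m/s; Re = 6.783e+04; ε/D = 0.000257; Haaland → f = 0.02029; ΔP_B = f(L/D)(ρV²/2) = 12.74 Pa.
ΔP_A/ΔP_B = 551.1/12.74 = 43.2.

ΔP_A/ΔP_B ≈ 43.2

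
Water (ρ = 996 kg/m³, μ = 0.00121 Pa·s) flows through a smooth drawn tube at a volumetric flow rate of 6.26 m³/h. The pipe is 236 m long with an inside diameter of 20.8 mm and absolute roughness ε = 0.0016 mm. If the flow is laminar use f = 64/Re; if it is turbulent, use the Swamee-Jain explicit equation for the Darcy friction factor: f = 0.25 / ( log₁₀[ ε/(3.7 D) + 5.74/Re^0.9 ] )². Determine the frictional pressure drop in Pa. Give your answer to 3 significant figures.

ΔP ≈ 2.78×10^6 Pa

Q = 6.26 m³/h = 6.26/3600 = 0.001739 m³/s.
Cross-sectional area A = πD²/4 = π(0.0208)²/4 = 0.0003398 m²; mean velocity V = Q/A = 0.001739/0.0003398 = 5.117 m/s.
Reynolds number Re = ρVD/μ = 996 · 5.117 · 0.0208 / 0.00121 = 8.762e+04.
Re > 4000 → turbulent. Relative roughness ε/D = 1.6e-06/0.0208 = 7.69e-05. Swamee-Jain: f = 0.25/(log₁₀[7.69e-05/3.7 + 5.74/8.762e+04^0.9])² = 0.25/(log₁₀[2.08e-05 + 0.000204])² = 0.25/(-3.647)² = 0.01879.
Darcy-Weisbach: ΔP = f(L/D)(ρV²/2) = 0.01879·(236/0.0208)·(996·5.117²/2) = 0.01879·1.135e+04·1.304e+04 = 2.781e+06 Pa.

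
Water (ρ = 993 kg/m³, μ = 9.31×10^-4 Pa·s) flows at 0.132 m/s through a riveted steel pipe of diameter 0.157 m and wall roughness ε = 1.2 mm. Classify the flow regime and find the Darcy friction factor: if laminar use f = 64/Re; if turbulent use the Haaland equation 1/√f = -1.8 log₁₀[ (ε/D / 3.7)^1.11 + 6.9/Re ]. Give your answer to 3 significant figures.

Re = ρVD/μ = 993·0.132·0.157/0.000931 = 2.21e+04.
Re > 4000 → turbulent. ε/D = 0.0012/0.157 = 0.00764; Haaland: 1/√f = -1.8 log₁₀[0.00105 + 0.000312] = 5.16, so f = 0.03755.

f ≈ 0.0376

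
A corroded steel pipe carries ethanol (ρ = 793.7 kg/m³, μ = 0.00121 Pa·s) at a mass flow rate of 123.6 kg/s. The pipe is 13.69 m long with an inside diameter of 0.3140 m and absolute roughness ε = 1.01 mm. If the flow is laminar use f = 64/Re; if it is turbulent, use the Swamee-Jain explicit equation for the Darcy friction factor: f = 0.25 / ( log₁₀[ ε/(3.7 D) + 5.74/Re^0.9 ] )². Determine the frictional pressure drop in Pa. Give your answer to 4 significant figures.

A = πD²/4 = π(0.314)²/4 = 0.07744 m²; mean velocity V = ṁ/(ρA) = 123.6/(793.7 · 0.07744) = 2.011 m/s.
Reynolds number Re = ρVD/μ = 793.7 · 2.011 · 0.314 / 0.00121 = 4.142e+05.
Re > 4000 → turbulent. Relative roughness ε/D = 0.00101/0.314 = 0.00322. Swamee-Jain: f = 0.25/(log₁₀[0.00322/3.7 + 5.74/4.142e+05^0.9])² = 0.25/(log₁₀[0.000869 + 5.05e-05])² = 0.25/(-3.036)² = 0.02712.
Darcy-Weisbach: ΔP = f(L/D)(ρV²/2) = 0.02712·(13.69/0.314)·(793.7·2.011²/2) = 0.02712·43.6·1605 = 1898 Pa.

ΔP ≈ 1898 Pa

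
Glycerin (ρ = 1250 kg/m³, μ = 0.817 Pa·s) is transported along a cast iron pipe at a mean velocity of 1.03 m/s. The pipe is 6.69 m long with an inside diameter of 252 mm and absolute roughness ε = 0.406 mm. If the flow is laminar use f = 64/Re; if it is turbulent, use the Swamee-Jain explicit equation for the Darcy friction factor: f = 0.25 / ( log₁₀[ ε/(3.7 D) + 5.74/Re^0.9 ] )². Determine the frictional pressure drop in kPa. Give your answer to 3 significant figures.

Reynolds number Re = ρVD/μ = 1250 · 1.03 · 0.252 / 0.817 = 397.1.
Re < 2300 → laminar flow, so f = 64/Re = 64/397.1 = 0.1612 (the turbulent correlation is not needed).
Darcy-Weisbach: ΔP = f(L/D)(ρV²/2) = 0.1612·(6.69/0.252)·(1250·1.03²/2) = 0.1612·26.55·663.1 = 2837 Pa.
ΔP = 2837 Pa = 2.84 kPa.

ΔP ≈ 2.84 kPa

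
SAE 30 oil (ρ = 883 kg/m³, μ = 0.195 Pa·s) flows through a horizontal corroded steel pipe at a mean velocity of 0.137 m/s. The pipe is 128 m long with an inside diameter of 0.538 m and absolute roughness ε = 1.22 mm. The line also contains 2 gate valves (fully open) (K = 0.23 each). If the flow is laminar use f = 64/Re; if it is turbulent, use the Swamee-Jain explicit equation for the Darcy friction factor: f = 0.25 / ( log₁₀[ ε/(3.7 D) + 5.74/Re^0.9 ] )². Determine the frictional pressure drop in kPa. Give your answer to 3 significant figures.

Reynolds number Re = ρVD/μ = 883 · 0.137 · 0.538 / 0.195 = 333.8.
Re < 2300 → laminar flow, so f = 64/Re = 64/333.8 = 0.1918 (the turbulent correlation is not needed).
Total minor-loss coefficient ΣK = 2·0.23 = 0.46.
ΔP = [f·L/D + ΣK]·(ρV²/2) = [0.1918·128/0.538 + 0.46]·(883·0.137²/2) = [45.62 + 0.46]·8.287 = 381.9 Pa.
ΔP = 381.9 Pa = 0.382 kPa.

ΔP ≈ 0.382 kPa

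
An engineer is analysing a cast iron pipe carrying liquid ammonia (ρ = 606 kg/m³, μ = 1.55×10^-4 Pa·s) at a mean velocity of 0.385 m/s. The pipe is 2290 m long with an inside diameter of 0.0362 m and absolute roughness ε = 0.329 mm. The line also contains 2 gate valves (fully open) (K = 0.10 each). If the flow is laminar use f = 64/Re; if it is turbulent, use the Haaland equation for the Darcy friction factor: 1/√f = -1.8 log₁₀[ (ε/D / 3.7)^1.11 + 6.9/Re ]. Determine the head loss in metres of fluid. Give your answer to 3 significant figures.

h_f ≈ 18.1 m

Reynolds number Re = ρVD/μ = 606 · 0.385 · 0.0362 / 0.000155 = 5.449e+04.
Re > 4000 → turbulent. Relative roughness ε/D = 0.000329/0.0362 = 0.00909. Haaland: 1/√f = -1.8 log₁₀[(0.00909/3.7)^1.11 + 6.9/5.449e+04] = -1.8 log₁₀[0.00127 + 0.000127] = 5.14, so f = 0.03785.
Total minor-loss coefficient ΣK = 2·0.1 = 0.2.
ΔP = [f·L/D + ΣK]·(ρV²/2) = [0.03785·2290/0.0362 + 0.2]·(606·0.385²/2) = [2395 + 0.2]·44.91 = 1.076e+05 Pa.
Head loss h_f = ΔP/(ρg) = 1.076e+05/(606·9.81) = 18.1 m.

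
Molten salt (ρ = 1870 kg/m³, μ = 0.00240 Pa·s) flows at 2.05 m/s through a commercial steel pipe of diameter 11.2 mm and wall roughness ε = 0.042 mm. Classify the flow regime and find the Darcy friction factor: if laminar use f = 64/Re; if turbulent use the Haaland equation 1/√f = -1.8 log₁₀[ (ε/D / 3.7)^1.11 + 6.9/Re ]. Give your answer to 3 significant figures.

f ≈ 0.0328

Re = ρVD/μ = 1870·2.05·0.0112/0.0024 = 1.789e+04.
Re > 4000 → turbulent. ε/D = 4.2e-05/0.0112 = 0.00375; Haaland: 1/√f = -1.8 log₁₀[0.000475 + 0.000386] = 5.517, so f = 0.03285.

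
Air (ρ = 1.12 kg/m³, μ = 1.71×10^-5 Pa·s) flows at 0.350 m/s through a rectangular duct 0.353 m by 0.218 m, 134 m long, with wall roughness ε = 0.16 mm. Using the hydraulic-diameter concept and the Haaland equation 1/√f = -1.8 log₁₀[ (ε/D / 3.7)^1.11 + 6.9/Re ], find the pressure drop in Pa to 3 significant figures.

ΔP ≈ 1.23 Pa

Hydraulic diameter D_h = 4A/P = 4·(0.353·0.218)/(2·(0.353+0.218)) = 0.3078/1.142 = 0.2695 m.
Re = ρVD_h/μ = 1.12·0.35·0.2695/1.71e-05 = 6179.
ε/D_h = 0.00016/0.2695 = 0.000594; Haaland gives 1/√f = -1.8 log₁₀[6.14e-05+0.00112] = 5.272, so f = 0.03598.
ΔP = f(L/D_h)(ρV²/2) = 0.03598·134/0.2695·0.0686 = 1.227 Pa.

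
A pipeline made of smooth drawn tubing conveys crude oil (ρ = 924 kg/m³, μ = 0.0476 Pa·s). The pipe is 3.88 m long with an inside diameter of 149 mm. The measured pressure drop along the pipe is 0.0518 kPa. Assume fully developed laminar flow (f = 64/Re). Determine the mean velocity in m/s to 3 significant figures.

V ≈ 0.195 m/s

For laminar flow, f = 64/Re with Re = ρVD/μ, so Darcy-Weisbach reduces to ΔP = 32μLV/D². Solving for V: V = ΔP·D²/(32μL) = 51.8·(0.149)²/(32·0.0476·3.88) = 0.1946 m/s.
Check: Re = ρVD/μ = 924·0.1946·0.149/0.0476 = 562.8 < 2300, so the laminar assumption holds.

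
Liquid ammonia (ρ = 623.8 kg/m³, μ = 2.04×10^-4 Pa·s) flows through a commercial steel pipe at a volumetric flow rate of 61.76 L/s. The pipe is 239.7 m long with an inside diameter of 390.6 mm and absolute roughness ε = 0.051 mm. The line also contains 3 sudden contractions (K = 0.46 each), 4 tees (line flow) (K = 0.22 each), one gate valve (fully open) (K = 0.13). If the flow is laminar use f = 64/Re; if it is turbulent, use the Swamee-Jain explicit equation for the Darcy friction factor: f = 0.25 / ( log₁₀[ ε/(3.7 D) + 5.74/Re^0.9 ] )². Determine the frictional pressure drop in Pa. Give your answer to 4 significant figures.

ΔP ≈ 935.8 Pa

Q = 61.76 L/s = 61.76/1000 = 0.06176 m³/s.
Cross-sectional area A = πD²/4 = π(0.3906)²/4 = 0.1198 m²; mean velocity V = Q/A = 0.06176/0.1198 = 0.5154 m/s.
Reynolds number Re = ρVD/μ = 623.8 · 0.5154 · 0.3906 / 0.000204 = 6.156e+05.
Re > 4000 → turbulent. Relative roughness ε/D = 5.1e-05/0.3906 = 0.000131. Swamee-Jain: f = 0.25/(log₁₀[0.000131/3.7 + 5.74/6.156e+05^0.9])² = 0.25/(log₁₀[3.53e-05 + 3.54e-05])² = 0.25/(-4.151)² = 0.01451.
Total minor-loss coefficient ΣK = 3·0.46 + 4·0.22 + 1·0.13 = 2.39.
ΔP = [f·L/D + ΣK]·(ρV²/2) = [0.01451·239.7/0.3906 + 2.39]·(623.8·0.5154²/2) = [8.904 + 2.39]·82.86 = 935.8 Pa.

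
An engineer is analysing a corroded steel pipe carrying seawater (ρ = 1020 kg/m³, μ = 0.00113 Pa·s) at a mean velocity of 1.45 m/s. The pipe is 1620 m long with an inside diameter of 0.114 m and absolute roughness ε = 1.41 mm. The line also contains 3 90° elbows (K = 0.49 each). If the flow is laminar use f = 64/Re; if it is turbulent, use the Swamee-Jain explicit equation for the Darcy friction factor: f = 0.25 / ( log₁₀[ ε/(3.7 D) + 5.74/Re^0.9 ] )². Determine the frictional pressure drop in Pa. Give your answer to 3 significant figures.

Reynolds number Re = ρVD/μ = 1020 · 1.45 · 0.114 / 0.00113 = 1.492e+05.
Re > 4000 → turbulent. Relative roughness ε/D = 0.00141/0.114 = 0.0124. Swamee-Jain: f = 0.25/(log₁₀[0.0124/3.7 + 5.74/1.492e+05^0.9])² = 0.25/(log₁₀[0.00334 + 0.000127])² = 0.25/(-2.46)² = 0.04132.
Total minor-loss coefficient ΣK = 3·0.49 = 1.47.
ΔP = [f·L/D + ΣK]·(ρV²/2) = [0.04132·1620/0.114 + 1.47]·(1020·1.45²/2) = [587.2 + 1.47]·1072 = 6.312e+05 Pa.

ΔP ≈ 631000 Pa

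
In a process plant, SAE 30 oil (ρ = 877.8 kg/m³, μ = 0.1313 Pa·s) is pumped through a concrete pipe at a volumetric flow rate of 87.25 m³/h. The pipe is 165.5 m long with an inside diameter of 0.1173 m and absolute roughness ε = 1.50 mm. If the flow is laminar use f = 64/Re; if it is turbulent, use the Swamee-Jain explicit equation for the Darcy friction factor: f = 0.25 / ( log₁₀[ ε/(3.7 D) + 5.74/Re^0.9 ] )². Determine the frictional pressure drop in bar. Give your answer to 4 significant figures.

ΔP ≈ 1.133 bar

Q = 87.25 m³/h = 87.25/3600 = 0.02424 m³/s.
Cross-sectional area A = πD²/4 = π(0.1173)²/4 = 0.01081 m²; mean velocity V = Q/A = 0.02424/0.01081 = 2.243 m/s.
Reynolds number Re = ρVD/μ = 877.8 · 2.243 · 0.1173 / 0.131 = 1759.
Re < 2300 → laminar flow, so f = 64/Re = 64/1759 = 0.03639 (the turbulent correlation is not needed).
Darcy-Weisbach: ΔP = f(L/D)(ρV²/2) = 0.03639·(165.5/0.1173)·(877.8·2.243²/2) = 0.03639·1411·2208 = 1.133e+05 Pa.
ΔP = 1.133e+05 Pa = 1.133 bar.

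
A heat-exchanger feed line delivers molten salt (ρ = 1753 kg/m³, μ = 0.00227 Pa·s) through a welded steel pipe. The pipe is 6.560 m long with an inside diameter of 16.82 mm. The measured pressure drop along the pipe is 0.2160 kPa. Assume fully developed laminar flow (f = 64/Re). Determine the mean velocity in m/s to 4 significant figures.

V ≈ 0.1282 m/s

For laminar flow, f = 64/Re with Re = ρVD/μ, so Darcy-Weisbach reduces to ΔP = 32μLV/D². Solving for V: V = ΔP·D²/(32μL) = 216·(0.01682)²/(32·0.00227·6.56) = 0.1282 m/s.
Check: Re = ρVD/μ = 1753·0.1282·0.01682/0.00227 = 1666 < 2300, so the laminar assumption holds.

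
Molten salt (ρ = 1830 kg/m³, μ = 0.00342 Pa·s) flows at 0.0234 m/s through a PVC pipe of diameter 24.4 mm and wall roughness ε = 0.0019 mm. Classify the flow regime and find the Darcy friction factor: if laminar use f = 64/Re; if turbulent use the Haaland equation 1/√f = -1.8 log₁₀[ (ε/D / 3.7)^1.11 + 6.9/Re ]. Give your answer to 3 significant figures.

f ≈ 0.209

Re = ρVD/μ = 1830·0.0234·0.0244/0.00342 = 305.5.
Re < 2300 → laminar, so f = 64/Re = 0.2095 (roughness is irrelevant in laminar flow).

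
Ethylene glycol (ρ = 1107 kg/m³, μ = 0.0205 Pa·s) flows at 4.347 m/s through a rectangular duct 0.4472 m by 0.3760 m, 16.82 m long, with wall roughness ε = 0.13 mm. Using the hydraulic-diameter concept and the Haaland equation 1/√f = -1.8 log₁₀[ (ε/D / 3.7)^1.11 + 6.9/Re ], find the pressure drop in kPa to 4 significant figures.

ΔP ≈ 8.355 kPa

Hydraulic diameter D_h = 4A/P = 4·(0.4472·0.376)/(2·(0.4472+0.376)) = 0.6726/1.646 = 0.4085 m.
Re = ρVD_h/μ = 1107·4.347·0.4085/0.0205 = 9.59e+04.
ε/D_h = 0.00013/0.4085 = 0.000318; Haaland gives 1/√f = -1.8 log₁₀[3.07e-05+7.2e-05] = 7.179, so f = 0.0194.
ΔP = f(L/D_h)(ρV²/2) = 0.0194·16.82/0.4085·1.046e+04 = 8355 Pa.
ΔP = 8.355 kPa.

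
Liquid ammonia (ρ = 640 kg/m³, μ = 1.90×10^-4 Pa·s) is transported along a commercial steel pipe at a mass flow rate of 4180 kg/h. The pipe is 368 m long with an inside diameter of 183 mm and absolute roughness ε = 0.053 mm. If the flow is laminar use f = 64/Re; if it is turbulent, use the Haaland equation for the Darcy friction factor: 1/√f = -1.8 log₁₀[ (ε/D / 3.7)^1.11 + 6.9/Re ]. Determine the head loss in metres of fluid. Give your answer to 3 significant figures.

ṁ = 4180 kg/h = 4180/3600 = 1.161 kg/s.
A = πD²/4 = π(0.183)²/4 = 0.0263 m²; mean velocity V = ṁ/(ρA) = 1.161/(640 · 0.0263) = 0.06898 m/s.
Reynolds number Re = ρVD/μ = 640 · 0.06898 · 0.183 / 0.00019 = 4.252e+04.
Re > 4000 → turbulent. Relative roughness ε/D = 5.3e-05/0.183 = 0.00029. Haaland: 1/√f = -1.8 log₁₀[(0.00029/3.7)^1.11 + 6.9/4.252e+04] = -1.8 log₁₀[2.77e-05 + 0.000162] = 6.698, so f = 0.02229.
Darcy-Weisbach: ΔP = f(L/D)(ρV²/2) = 0.02229·(368/0.183)·(640·0.06898²/2) = 0.02229·2011·1.522 = 68.23 Pa.
Head loss h_f = ΔP/(ρg) = 68.23/(640·9.81) = 0.0109 m.

h_f ≈ 0.0109 m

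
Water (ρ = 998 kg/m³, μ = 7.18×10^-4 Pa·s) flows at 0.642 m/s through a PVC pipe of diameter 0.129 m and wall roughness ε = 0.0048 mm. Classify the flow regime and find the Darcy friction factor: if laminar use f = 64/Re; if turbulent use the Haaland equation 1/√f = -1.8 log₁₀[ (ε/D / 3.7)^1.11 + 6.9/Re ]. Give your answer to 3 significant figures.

f ≈ 0.0175

Re = ρVD/μ = 998·0.642·0.129/0.000718 = 1.151e+05.
Re > 4000 → turbulent. ε/D = 4.8e-06/0.129 = 3.72e-05; Haaland: 1/√f = -1.8 log₁₀[2.84e-06 + 5.99e-05] = 7.564, so f = 0.01748.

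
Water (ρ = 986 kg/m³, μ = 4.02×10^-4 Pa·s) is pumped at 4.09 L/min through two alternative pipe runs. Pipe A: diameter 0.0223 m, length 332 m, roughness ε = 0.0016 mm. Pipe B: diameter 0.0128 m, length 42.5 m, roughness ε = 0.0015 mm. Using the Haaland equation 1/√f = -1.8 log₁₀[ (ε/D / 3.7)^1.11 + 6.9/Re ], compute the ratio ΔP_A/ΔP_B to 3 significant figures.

ΔP_A/ΔP_B ≈ 0.562

Pipe A: V = Q/A = 6.817e-05/0.0003906 = 0.1745 m/s; Re = 9546; ε/D = 7.17e-05; Haaland → f = 0.03135; ΔP_A = f(L/D)(ρV²/2) = 7010 Pa.
Pipe B: V = Q/A = 6.817e-05/0.0001287 = 0.5297 m/s; Re = 1.663e+04; ε/D = 0.000117; Haaland → f = 0.02715; ΔP_B = f(L/D)(ρV²/2) = 1.247e+04 Pa.
ΔP_A/ΔP_B = 7010/1.247e+04 = 0.562.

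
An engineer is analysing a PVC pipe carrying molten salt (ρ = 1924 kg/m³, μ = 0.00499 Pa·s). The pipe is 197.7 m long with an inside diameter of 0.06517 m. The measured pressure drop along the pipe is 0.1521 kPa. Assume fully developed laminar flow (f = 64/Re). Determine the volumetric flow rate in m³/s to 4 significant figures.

For laminar flow, f = 64/Re with Re = ρVD/μ, so Darcy-Weisbach reduces to ΔP = 32μLV/D². Solving for V: V = ΔP·D²/(32μL) = 152.1·(0.06517)²/(32·0.00499·197.7) = 0.02046 m/s.
Check: Re = ρVD/μ = 1924·0.02046·0.06517/0.00499 = 514.2 < 2300, so the laminar assumption holds.
Q = V·A = 0.02046·(π/4·0.06517²) = 6.826e-05 m³/s = 6.826×10^-5 m³/s.

Q ≈ 6.826×10^-5 m³/s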